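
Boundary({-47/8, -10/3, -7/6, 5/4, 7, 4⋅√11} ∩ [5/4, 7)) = {5/4}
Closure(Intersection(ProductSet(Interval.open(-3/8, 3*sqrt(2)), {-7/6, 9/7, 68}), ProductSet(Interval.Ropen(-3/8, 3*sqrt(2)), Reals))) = ProductSet(Interval(-3/8, 3*sqrt(2)), {-7/6, 9/7, 68})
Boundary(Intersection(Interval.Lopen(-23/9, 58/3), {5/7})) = {5/7}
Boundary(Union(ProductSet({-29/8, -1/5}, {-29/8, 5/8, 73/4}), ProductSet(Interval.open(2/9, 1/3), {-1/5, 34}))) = Union(ProductSet({-29/8, -1/5}, {-29/8, 5/8, 73/4}), ProductSet(Interval(2/9, 1/3), {-1/5, 34}))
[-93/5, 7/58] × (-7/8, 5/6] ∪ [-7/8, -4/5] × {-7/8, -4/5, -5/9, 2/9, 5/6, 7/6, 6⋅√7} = ([-93/5, 7/58] × (-7/8, 5/6]) ∪ ([-7/8, -4/5] × {-7/8, -4/5, -5/9, 2/9, 5/6, 7/6, 6⋅√7})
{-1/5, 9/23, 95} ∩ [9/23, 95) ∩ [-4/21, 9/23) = ∅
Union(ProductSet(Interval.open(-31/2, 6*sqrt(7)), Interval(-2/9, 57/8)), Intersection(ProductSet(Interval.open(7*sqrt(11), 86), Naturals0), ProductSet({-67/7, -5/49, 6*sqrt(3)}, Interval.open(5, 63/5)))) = ProductSet(Interval.open(-31/2, 6*sqrt(7)), Interval(-2/9, 57/8))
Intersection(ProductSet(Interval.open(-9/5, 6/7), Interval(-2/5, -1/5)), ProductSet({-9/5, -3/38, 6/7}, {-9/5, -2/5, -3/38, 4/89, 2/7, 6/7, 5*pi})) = ProductSet({-3/38}, {-2/5})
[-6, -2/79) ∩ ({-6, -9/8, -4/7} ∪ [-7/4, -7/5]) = {-6, -9/8, -4/7} ∪ [-7/4, -7/5]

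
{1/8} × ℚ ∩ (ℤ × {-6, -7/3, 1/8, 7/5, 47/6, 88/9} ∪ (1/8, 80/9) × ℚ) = ∅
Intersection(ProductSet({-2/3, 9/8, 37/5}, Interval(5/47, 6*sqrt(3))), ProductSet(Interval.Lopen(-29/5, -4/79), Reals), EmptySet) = EmptySet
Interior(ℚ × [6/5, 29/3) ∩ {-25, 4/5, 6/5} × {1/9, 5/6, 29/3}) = ∅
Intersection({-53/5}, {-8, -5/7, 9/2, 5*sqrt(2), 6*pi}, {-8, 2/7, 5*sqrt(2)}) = EmptySet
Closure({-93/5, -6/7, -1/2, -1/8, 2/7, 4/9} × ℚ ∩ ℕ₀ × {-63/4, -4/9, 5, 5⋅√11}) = ∅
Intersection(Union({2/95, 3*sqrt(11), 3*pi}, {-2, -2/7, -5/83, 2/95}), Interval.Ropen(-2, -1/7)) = {-2, -2/7}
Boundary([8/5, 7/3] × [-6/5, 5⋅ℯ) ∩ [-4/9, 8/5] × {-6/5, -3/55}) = {8/5} × {-6/5, -3/55}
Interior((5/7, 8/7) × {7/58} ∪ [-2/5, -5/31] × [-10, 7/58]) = (-2/5, -5/31) × (-10, 7/58)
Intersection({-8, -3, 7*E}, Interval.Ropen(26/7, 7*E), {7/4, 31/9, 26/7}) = EmptySet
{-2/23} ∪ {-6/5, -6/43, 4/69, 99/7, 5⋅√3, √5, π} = {-6/5, -6/43, -2/23, 4/69, 99/7, 5⋅√3, √5, π}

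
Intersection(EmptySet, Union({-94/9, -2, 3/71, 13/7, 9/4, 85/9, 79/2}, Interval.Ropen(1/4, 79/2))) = EmptySet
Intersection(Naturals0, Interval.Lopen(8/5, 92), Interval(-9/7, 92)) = Range(2, 93, 1)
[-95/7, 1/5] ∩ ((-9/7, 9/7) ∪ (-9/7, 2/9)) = (-9/7, 1/5]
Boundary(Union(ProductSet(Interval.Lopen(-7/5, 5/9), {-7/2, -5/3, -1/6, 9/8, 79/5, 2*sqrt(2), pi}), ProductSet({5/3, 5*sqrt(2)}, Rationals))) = Union(ProductSet({5/3, 5*sqrt(2)}, Reals), ProductSet(Interval(-7/5, 5/9), {-7/2, -5/3, -1/6, 9/8, 79/5, 2*sqrt(2), pi}))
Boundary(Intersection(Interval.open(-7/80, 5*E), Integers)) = Range(0, 14, 1)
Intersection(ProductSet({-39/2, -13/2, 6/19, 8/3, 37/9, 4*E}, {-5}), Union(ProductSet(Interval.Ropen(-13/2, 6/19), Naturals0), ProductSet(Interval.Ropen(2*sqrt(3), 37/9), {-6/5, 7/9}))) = EmptySet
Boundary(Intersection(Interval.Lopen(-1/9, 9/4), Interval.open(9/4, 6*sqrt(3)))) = EmptySet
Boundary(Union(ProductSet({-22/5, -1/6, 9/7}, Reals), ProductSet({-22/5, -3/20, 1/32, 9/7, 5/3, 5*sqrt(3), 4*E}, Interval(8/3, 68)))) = Union(ProductSet({-22/5, -1/6, 9/7}, Reals), ProductSet({-22/5, -3/20, 1/32, 9/7, 5/3, 5*sqrt(3), 4*E}, Interval(8/3, 68)))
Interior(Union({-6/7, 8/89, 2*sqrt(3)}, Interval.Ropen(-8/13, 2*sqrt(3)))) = Interval.open(-8/13, 2*sqrt(3))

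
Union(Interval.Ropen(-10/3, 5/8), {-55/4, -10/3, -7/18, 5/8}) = Union({-55/4}, Interval(-10/3, 5/8))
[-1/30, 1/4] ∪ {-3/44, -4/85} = {-3/44, -4/85} ∪ [-1/30, 1/4]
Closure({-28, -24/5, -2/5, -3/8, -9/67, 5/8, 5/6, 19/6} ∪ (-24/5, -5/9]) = {-28, -2/5, -3/8, -9/67, 5/8, 5/6, 19/6} ∪ [-24/5, -5/9]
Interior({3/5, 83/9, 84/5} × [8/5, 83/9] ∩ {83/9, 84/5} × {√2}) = ∅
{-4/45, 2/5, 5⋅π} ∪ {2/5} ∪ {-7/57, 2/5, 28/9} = {-7/57, -4/45, 2/5, 28/9, 5⋅π}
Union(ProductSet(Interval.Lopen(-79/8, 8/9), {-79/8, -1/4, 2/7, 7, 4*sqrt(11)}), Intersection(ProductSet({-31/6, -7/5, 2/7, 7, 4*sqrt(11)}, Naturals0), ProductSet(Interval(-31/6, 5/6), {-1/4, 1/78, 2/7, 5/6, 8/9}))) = ProductSet(Interval.Lopen(-79/8, 8/9), {-79/8, -1/4, 2/7, 7, 4*sqrt(11)})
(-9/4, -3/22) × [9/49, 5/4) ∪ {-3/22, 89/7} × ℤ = ({-3/22, 89/7} × ℤ) ∪ ((-9/4, -3/22) × [9/49, 5/4))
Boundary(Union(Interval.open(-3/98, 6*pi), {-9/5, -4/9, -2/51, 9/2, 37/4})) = {-9/5, -4/9, -2/51, -3/98, 6*pi}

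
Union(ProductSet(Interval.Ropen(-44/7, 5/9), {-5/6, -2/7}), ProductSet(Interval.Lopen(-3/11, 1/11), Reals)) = Union(ProductSet(Interval.Ropen(-44/7, 5/9), {-5/6, -2/7}), ProductSet(Interval.Lopen(-3/11, 1/11), Reals))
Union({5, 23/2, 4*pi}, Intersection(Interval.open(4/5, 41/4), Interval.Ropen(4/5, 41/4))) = Union({23/2, 4*pi}, Interval.open(4/5, 41/4))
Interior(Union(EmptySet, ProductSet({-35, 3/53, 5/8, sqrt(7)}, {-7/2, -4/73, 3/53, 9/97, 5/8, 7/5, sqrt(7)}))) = EmptySet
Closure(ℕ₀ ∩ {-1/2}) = ∅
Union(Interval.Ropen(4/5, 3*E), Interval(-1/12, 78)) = Interval(-1/12, 78)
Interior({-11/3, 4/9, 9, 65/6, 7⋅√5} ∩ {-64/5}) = ∅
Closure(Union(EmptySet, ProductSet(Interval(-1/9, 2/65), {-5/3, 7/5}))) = ProductSet(Interval(-1/9, 2/65), {-5/3, 7/5})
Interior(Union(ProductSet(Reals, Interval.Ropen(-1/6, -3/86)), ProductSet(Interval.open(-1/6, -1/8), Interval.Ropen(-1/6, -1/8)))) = ProductSet(Reals, Interval.open(-1/6, -3/86))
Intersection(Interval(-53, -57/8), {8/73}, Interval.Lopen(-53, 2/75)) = EmptySet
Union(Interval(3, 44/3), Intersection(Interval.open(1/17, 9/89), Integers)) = Interval(3, 44/3)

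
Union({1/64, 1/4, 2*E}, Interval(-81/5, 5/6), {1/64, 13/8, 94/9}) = Union({13/8, 94/9, 2*E}, Interval(-81/5, 5/6))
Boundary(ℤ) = ℤ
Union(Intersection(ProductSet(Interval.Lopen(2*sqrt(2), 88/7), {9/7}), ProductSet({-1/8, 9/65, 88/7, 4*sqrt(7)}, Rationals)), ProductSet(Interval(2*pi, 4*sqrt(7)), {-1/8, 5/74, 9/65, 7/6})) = Union(ProductSet({88/7, 4*sqrt(7)}, {9/7}), ProductSet(Interval(2*pi, 4*sqrt(7)), {-1/8, 5/74, 9/65, 7/6}))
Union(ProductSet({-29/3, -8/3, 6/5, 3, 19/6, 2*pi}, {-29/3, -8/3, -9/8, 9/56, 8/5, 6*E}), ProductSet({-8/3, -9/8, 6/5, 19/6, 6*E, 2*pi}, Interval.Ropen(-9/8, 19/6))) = Union(ProductSet({-29/3, -8/3, 6/5, 3, 19/6, 2*pi}, {-29/3, -8/3, -9/8, 9/56, 8/5, 6*E}), ProductSet({-8/3, -9/8, 6/5, 19/6, 6*E, 2*pi}, Interval.Ropen(-9/8, 19/6)))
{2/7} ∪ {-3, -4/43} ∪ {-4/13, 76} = {-3, -4/13, -4/43, 2/7, 76}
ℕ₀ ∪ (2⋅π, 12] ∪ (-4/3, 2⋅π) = (-4/3, 2⋅π) ∪ ℕ₀ ∪ (2⋅π, 12]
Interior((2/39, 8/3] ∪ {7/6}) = (2/39, 8/3)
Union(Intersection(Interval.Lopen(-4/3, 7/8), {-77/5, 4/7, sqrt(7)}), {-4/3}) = {-4/3, 4/7}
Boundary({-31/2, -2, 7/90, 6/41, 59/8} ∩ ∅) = ∅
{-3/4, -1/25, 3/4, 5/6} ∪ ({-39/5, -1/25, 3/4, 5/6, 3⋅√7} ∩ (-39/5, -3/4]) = {-3/4, -1/25, 3/4, 5/6}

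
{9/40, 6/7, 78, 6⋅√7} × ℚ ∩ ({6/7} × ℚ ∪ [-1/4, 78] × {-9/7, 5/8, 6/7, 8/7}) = ({6/7} × ℚ) ∪ ({9/40, 6/7, 78, 6⋅√7} × {-9/7, 5/8, 6/7, 8/7})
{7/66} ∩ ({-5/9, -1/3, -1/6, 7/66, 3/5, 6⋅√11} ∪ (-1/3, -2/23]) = {7/66}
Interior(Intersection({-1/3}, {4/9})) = EmptySet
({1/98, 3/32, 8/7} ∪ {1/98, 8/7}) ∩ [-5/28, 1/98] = {1/98}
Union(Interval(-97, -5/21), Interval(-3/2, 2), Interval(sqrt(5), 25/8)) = Union(Interval(-97, 2), Interval(sqrt(5), 25/8))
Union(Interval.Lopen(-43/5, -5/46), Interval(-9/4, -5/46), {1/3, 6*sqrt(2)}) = Union({1/3, 6*sqrt(2)}, Interval.Lopen(-43/5, -5/46))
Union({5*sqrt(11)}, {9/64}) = {9/64, 5*sqrt(11)}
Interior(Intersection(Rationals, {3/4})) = EmptySet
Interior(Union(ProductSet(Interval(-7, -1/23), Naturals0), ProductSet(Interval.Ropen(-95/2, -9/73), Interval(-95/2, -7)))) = Union(ProductSet(Interval.open(-95/2, -7), Union(Complement(Interval.open(-95/2, -7), Naturals0), Interval.open(-95/2, -7))), ProductSet(Interval.open(-95/2, -9/73), Union(Complement(Interval.open(-95/2, -7), Complement(Naturals0, Interval.open(-95/2, -7))), Complement(Interval.open(-95/2, -7), Union(Complement(Naturals0, Interval.open(-95/2, -7)), Naturals0)))), ProductSet(Interval.Ropen(-7, -9/73), Union(Complement(Naturals0, Union(Complement(Naturals0, Interval.open(-95/2, -7)), {-95/2, -7})), Complement(Naturals0, Union(Complement(Naturals0, Interval.open(-95/2, -7)), Interval(-95/2, -7))))))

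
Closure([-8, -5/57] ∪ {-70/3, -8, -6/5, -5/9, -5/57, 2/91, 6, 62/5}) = {-70/3, 2/91, 6, 62/5} ∪ [-8, -5/57]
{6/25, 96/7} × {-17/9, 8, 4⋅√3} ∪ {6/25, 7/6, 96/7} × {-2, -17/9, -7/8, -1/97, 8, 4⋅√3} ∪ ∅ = {6/25, 7/6, 96/7} × {-2, -17/9, -7/8, -1/97, 8, 4⋅√3}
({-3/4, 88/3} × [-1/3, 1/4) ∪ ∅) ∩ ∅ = ∅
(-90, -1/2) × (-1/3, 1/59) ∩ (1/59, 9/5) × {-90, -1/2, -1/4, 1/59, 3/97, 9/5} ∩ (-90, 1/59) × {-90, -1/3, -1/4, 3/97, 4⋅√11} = ∅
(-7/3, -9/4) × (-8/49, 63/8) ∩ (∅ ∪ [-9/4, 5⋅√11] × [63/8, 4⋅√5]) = ∅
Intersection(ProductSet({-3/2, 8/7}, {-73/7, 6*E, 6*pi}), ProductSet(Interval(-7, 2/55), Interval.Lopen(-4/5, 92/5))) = ProductSet({-3/2}, {6*E})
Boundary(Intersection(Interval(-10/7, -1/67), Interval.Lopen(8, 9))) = EmptySet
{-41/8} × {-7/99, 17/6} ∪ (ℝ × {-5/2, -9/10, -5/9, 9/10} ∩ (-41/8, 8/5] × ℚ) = ({-41/8} × {-7/99, 17/6}) ∪ ((-41/8, 8/5] × {-5/2, -9/10, -5/9, 9/10})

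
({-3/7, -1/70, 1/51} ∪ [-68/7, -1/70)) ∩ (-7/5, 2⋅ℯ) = (-7/5, -1/70] ∪ {1/51}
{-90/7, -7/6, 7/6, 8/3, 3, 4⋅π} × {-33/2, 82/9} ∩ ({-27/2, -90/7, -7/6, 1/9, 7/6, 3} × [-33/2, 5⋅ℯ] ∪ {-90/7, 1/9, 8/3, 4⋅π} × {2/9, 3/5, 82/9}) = ({-90/7, 8/3, 4⋅π} × {82/9}) ∪ ({-90/7, -7/6, 7/6, 3} × {-33/2, 82/9})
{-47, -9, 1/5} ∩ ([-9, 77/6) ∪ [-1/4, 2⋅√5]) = {-9, 1/5}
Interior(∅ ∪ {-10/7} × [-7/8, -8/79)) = ∅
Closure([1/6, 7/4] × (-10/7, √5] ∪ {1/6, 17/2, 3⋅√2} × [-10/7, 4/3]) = ([1/6, 7/4] × [-10/7, √5]) ∪ ({1/6, 17/2, 3⋅√2} × [-10/7, 4/3])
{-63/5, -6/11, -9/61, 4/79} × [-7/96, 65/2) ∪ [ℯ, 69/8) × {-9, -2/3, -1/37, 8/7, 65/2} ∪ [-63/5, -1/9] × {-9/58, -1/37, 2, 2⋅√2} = ({-63/5, -6/11, -9/61, 4/79} × [-7/96, 65/2)) ∪ ([ℯ, 69/8) × {-9, -2/3, -1/37, 8/7, 65/2}) ∪ ([-63/5, -1/9] × {-9/58, -1/37, 2, 2⋅√2})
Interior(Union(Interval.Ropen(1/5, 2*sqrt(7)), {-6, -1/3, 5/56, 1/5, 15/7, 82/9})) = Interval.open(1/5, 2*sqrt(7))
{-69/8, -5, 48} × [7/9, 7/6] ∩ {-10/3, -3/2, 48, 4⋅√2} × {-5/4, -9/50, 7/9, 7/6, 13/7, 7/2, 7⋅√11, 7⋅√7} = {48} × {7/9, 7/6}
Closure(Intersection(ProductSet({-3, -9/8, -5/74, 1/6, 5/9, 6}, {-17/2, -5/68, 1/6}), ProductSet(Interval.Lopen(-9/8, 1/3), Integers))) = EmptySet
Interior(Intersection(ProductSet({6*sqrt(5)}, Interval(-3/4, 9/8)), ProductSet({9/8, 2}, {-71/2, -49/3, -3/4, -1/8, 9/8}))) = EmptySet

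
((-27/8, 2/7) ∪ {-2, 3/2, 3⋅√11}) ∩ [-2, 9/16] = [-2, 2/7)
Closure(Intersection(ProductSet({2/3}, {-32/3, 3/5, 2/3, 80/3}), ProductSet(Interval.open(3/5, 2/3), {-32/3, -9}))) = EmptySet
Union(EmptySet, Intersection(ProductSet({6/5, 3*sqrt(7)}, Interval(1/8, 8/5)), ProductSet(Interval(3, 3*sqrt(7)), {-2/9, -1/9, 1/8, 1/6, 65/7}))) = ProductSet({3*sqrt(7)}, {1/8, 1/6})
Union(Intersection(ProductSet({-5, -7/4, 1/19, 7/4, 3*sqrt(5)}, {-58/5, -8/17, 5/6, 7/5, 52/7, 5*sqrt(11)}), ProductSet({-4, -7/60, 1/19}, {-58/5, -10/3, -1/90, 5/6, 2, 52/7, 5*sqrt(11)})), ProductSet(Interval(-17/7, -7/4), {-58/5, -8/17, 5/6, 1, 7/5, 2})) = Union(ProductSet({1/19}, {-58/5, 5/6, 52/7, 5*sqrt(11)}), ProductSet(Interval(-17/7, -7/4), {-58/5, -8/17, 5/6, 1, 7/5, 2}))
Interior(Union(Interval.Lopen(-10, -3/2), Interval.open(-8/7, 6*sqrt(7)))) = Union(Interval.open(-10, -3/2), Interval.open(-8/7, 6*sqrt(7)))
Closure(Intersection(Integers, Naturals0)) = Naturals0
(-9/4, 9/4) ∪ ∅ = (-9/4, 9/4)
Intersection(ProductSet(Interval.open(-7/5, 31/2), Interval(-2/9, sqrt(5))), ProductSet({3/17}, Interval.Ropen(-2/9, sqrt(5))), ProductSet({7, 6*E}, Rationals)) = EmptySet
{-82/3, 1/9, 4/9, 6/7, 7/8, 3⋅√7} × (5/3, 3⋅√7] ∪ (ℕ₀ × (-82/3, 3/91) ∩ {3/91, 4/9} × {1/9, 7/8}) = {-82/3, 1/9, 4/9, 6/7, 7/8, 3⋅√7} × (5/3, 3⋅√7]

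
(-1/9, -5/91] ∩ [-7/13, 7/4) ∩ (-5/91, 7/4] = ∅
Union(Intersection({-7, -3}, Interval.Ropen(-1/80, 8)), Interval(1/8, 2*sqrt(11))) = Interval(1/8, 2*sqrt(11))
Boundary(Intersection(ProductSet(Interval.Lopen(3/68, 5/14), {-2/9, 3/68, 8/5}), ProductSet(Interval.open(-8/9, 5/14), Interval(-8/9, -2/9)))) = ProductSet(Interval(3/68, 5/14), {-2/9})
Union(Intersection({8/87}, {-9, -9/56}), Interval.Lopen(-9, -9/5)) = Interval.Lopen(-9, -9/5)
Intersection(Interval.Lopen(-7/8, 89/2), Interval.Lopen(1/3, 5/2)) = Interval.Lopen(1/3, 5/2)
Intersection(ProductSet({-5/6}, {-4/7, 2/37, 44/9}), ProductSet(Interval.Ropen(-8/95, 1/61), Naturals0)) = EmptySet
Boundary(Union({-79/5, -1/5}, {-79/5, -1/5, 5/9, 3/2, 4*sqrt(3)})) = {-79/5, -1/5, 5/9, 3/2, 4*sqrt(3)}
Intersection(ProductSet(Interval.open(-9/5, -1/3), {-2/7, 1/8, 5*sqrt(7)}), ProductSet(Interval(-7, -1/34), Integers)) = EmptySet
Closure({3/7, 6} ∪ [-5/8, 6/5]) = [-5/8, 6/5] ∪ {6}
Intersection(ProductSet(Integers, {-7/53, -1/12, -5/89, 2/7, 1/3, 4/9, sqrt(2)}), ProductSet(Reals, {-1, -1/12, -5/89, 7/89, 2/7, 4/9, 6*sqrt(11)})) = ProductSet(Integers, {-1/12, -5/89, 2/7, 4/9})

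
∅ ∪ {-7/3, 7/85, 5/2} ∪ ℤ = ℤ ∪ {-7/3, 7/85, 5/2}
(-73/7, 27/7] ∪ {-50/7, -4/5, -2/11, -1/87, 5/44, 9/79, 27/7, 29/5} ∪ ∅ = (-73/7, 27/7] ∪ {29/5}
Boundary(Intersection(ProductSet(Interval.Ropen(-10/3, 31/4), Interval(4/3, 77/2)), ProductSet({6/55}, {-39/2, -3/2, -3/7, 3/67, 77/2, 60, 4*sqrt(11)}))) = ProductSet({6/55}, {77/2, 4*sqrt(11)})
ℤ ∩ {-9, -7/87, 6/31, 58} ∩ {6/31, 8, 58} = {58}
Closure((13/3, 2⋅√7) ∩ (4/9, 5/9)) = ∅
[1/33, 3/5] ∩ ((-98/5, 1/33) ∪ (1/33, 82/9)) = (1/33, 3/5]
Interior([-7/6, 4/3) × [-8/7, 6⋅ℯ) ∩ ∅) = ∅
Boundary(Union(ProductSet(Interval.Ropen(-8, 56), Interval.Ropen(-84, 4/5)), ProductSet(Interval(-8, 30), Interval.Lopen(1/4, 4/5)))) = Union(ProductSet({-8, 56}, Interval(-84, 4/5)), ProductSet(Interval(-8, 56), {-84, 4/5}))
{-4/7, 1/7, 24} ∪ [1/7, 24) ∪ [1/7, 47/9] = {-4/7} ∪ [1/7, 24]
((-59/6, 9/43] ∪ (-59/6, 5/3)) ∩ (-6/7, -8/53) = (-6/7, -8/53)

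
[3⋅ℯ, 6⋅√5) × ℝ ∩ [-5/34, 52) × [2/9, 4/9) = [3⋅ℯ, 6⋅√5) × [2/9, 4/9)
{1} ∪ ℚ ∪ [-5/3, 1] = ℚ ∪ [-5/3, 1]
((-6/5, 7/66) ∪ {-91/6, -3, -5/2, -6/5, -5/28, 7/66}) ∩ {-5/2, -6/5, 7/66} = {-5/2, -6/5, 7/66}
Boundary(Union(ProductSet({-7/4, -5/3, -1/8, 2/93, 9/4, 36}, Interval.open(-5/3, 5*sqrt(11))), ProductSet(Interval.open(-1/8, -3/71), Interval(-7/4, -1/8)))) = Union(ProductSet({-1/8, -3/71}, Interval(-7/4, -1/8)), ProductSet({-7/4, -5/3, -1/8, 2/93, 9/4, 36}, Interval(-5/3, 5*sqrt(11))), ProductSet(Interval(-1/8, -3/71), {-7/4, -1/8}))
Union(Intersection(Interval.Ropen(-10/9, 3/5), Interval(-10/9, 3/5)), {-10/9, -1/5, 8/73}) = Interval.Ropen(-10/9, 3/5)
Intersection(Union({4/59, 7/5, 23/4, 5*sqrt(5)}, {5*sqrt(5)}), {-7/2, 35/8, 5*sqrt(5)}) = {5*sqrt(5)}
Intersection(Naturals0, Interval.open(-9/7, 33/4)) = Range(0, 9, 1)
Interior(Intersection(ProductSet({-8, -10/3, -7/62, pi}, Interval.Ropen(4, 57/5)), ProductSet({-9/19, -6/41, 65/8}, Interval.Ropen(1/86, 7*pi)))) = EmptySet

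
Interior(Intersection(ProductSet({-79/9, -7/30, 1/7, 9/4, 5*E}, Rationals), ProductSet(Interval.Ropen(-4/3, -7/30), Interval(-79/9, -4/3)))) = EmptySet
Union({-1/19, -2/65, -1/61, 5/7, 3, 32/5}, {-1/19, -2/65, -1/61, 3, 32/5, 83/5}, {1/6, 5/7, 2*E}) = {-1/19, -2/65, -1/61, 1/6, 5/7, 3, 32/5, 83/5, 2*E}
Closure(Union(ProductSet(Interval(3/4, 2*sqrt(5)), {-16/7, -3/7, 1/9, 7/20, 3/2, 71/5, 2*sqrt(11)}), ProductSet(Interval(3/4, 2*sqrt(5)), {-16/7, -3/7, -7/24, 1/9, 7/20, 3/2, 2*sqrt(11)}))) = ProductSet(Interval(3/4, 2*sqrt(5)), {-16/7, -3/7, -7/24, 1/9, 7/20, 3/2, 71/5, 2*sqrt(11)})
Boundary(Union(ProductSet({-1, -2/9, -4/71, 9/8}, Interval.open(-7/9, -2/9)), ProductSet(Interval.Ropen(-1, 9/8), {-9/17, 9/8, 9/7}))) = Union(ProductSet({-1, -2/9, -4/71, 9/8}, Interval(-7/9, -2/9)), ProductSet(Interval(-1, 9/8), {-9/17, 9/8, 9/7}))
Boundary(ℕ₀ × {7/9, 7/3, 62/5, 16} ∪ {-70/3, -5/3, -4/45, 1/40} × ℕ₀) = ({-70/3, -5/3, -4/45, 1/40} × ℕ₀) ∪ (ℕ₀ × {7/9, 7/3, 62/5, 16})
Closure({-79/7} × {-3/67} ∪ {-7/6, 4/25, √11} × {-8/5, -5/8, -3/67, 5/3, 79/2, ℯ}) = ({-79/7} × {-3/67}) ∪ ({-7/6, 4/25, √11} × {-8/5, -5/8, -3/67, 5/3, 79/2, ℯ})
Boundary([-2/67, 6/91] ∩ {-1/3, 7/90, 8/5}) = ∅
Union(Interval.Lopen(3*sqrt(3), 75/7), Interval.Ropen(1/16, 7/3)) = Union(Interval.Ropen(1/16, 7/3), Interval.Lopen(3*sqrt(3), 75/7))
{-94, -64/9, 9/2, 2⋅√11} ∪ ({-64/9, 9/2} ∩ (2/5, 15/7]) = {-94, -64/9, 9/2, 2⋅√11}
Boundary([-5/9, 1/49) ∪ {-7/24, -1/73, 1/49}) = {-5/9, 1/49}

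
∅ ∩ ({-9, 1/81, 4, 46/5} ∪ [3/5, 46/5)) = ∅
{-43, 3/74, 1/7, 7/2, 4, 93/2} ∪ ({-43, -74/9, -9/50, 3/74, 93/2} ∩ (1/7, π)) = {-43, 3/74, 1/7, 7/2, 4, 93/2}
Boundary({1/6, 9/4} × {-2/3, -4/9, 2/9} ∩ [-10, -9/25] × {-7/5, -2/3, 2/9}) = ∅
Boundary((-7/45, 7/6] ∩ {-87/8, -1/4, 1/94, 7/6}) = {1/94, 7/6}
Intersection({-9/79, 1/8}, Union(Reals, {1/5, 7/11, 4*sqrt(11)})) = {-9/79, 1/8}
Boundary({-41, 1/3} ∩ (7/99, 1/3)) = ∅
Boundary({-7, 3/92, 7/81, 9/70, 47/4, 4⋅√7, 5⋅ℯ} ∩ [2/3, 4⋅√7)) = ∅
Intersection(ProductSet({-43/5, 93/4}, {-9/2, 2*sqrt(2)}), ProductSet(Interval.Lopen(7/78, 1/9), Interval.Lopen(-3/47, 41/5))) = EmptySet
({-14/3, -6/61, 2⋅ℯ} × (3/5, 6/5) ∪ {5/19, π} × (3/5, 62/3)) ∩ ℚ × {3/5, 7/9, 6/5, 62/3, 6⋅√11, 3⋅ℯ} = ({-14/3, -6/61} × {7/9}) ∪ ({5/19} × {7/9, 6/5, 6⋅√11, 3⋅ℯ})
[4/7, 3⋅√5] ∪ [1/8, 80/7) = [1/8, 80/7)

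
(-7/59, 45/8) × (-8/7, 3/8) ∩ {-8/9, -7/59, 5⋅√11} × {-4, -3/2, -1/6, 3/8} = ∅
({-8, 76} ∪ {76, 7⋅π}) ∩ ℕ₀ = {76}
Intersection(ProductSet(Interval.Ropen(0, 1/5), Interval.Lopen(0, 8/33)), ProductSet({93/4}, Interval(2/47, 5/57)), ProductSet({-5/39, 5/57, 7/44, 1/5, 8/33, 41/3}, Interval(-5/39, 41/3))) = EmptySet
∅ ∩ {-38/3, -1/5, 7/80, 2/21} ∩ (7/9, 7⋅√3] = ∅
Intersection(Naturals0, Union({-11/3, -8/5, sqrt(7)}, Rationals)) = Naturals0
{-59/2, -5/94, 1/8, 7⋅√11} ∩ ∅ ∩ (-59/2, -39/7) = ∅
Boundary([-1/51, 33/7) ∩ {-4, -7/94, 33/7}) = ∅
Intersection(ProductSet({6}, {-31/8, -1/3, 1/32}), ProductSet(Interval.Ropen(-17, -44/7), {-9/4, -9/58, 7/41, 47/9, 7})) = EmptySet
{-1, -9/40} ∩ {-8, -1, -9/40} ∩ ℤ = {-1}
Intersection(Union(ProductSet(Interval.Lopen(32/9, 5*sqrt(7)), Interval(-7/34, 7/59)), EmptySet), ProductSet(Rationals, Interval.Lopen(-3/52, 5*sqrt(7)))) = ProductSet(Intersection(Interval.Lopen(32/9, 5*sqrt(7)), Rationals), Interval.Lopen(-3/52, 7/59))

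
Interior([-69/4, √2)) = (-69/4, √2)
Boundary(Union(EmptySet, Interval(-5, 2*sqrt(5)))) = {-5, 2*sqrt(5)}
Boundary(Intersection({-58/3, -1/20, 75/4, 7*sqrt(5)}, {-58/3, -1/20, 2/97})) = {-58/3, -1/20}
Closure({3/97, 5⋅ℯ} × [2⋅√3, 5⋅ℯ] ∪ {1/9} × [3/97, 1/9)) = ({1/9} × [3/97, 1/9]) ∪ ({3/97, 5⋅ℯ} × [2⋅√3, 5⋅ℯ])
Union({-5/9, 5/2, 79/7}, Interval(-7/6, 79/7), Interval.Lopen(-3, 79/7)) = Interval.Lopen(-3, 79/7)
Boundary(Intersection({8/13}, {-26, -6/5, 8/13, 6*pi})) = {8/13}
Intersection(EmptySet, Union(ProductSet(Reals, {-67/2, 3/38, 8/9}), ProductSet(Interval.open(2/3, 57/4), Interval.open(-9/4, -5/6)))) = EmptySet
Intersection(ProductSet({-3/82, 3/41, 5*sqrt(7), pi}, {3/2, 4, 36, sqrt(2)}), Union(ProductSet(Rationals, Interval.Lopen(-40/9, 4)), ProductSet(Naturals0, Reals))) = ProductSet({-3/82, 3/41}, {3/2, 4, sqrt(2)})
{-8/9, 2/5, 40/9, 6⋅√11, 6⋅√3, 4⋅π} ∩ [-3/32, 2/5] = {2/5}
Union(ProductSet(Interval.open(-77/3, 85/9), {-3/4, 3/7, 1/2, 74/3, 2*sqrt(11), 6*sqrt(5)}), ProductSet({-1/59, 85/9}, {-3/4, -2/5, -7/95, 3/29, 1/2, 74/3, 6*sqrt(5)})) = Union(ProductSet({-1/59, 85/9}, {-3/4, -2/5, -7/95, 3/29, 1/2, 74/3, 6*sqrt(5)}), ProductSet(Interval.open(-77/3, 85/9), {-3/4, 3/7, 1/2, 74/3, 2*sqrt(11), 6*sqrt(5)}))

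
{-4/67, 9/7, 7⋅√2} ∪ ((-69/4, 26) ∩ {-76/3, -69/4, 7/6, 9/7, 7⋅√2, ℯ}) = {-4/67, 7/6, 9/7, 7⋅√2, ℯ}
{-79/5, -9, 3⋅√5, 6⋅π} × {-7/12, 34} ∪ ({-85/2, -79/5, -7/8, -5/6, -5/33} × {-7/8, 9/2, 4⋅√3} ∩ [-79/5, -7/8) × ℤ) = {-79/5, -9, 3⋅√5, 6⋅π} × {-7/12, 34}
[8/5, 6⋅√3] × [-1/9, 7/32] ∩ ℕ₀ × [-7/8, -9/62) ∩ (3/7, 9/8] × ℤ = ∅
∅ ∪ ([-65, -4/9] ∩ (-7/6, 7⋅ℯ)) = (-7/6, -4/9]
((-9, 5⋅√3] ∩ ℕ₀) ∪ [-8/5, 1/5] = [-8/5, 1/5] ∪ {0, 1, …, 8}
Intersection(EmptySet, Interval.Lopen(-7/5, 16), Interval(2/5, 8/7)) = EmptySet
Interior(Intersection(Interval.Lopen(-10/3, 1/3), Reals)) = Interval.open(-10/3, 1/3)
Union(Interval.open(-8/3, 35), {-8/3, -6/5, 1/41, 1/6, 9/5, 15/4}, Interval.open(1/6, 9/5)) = Interval.Ropen(-8/3, 35)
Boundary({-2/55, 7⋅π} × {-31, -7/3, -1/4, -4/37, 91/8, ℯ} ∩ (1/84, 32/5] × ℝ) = ∅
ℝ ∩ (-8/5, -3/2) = (-8/5, -3/2)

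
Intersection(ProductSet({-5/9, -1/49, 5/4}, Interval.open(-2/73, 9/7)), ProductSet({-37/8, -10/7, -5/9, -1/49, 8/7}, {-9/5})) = EmptySet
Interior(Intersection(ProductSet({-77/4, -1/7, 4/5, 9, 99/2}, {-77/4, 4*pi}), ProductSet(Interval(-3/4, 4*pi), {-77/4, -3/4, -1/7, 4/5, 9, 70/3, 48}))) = EmptySet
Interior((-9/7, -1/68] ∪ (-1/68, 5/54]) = (-9/7, 5/54)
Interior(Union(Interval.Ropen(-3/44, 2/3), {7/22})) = Interval.open(-3/44, 2/3)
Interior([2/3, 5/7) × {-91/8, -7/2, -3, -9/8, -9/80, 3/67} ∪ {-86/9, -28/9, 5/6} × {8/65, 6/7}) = ∅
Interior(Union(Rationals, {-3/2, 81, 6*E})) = EmptySet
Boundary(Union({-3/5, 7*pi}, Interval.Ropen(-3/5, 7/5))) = {-3/5, 7/5, 7*pi}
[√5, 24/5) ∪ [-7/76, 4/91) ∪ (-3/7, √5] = (-3/7, 24/5)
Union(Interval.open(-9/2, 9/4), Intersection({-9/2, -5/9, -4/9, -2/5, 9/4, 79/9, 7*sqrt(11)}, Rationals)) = Union({79/9}, Interval(-9/2, 9/4))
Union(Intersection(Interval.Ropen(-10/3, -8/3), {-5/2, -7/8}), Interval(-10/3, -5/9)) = Interval(-10/3, -5/9)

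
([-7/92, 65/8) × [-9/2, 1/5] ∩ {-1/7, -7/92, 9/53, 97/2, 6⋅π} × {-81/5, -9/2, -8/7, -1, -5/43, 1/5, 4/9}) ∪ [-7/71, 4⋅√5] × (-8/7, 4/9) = ({-7/92, 9/53} × {-9/2, -8/7, -1, -5/43, 1/5}) ∪ ([-7/71, 4⋅√5] × (-8/7, 4/9))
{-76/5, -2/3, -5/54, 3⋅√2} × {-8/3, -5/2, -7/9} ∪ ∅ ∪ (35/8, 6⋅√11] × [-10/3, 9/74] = ({-76/5, -2/3, -5/54, 3⋅√2} × {-8/3, -5/2, -7/9}) ∪ ((35/8, 6⋅√11] × [-10/3, 9/74])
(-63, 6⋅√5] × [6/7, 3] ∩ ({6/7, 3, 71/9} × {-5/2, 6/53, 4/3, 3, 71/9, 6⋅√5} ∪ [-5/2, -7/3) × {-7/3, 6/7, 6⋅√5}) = ({6/7, 3, 71/9} × {4/3, 3}) ∪ ([-5/2, -7/3) × {6/7})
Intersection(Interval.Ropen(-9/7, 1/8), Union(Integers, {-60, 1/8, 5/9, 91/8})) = Range(-1, 1, 1)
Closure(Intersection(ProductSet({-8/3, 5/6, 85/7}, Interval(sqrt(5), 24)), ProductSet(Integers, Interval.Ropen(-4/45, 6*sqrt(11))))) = EmptySet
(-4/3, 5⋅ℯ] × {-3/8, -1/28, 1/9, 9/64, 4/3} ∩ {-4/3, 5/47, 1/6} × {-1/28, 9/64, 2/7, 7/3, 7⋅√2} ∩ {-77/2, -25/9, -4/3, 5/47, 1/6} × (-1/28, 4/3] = {5/47, 1/6} × {9/64}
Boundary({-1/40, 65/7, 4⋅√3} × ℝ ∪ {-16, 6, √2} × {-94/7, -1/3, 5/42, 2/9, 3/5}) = ({-1/40, 65/7, 4⋅√3} × ℝ) ∪ ({-16, 6, √2} × {-94/7, -1/3, 5/42, 2/9, 3/5})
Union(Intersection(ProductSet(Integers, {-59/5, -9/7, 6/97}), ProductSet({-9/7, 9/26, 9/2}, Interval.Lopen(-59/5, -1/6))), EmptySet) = EmptySet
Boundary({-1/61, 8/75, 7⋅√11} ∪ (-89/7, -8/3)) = {-89/7, -8/3, -1/61, 8/75, 7⋅√11}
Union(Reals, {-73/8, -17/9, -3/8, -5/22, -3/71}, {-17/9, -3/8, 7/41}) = Reals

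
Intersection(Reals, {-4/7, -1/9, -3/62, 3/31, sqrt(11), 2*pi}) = {-4/7, -1/9, -3/62, 3/31, sqrt(11), 2*pi}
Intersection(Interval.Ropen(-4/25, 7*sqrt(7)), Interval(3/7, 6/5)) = Interval(3/7, 6/5)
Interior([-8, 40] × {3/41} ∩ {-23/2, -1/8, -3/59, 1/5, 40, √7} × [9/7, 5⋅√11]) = ∅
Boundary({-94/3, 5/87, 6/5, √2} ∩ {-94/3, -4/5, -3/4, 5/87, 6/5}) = {-94/3, 5/87, 6/5}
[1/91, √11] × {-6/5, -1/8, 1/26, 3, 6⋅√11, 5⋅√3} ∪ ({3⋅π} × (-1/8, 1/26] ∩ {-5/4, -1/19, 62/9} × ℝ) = [1/91, √11] × {-6/5, -1/8, 1/26, 3, 6⋅√11, 5⋅√3}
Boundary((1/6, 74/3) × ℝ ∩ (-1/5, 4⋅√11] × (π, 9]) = ({1/6, 4⋅√11} × [π, 9]) ∪ ([1/6, 4⋅√11] × {9, π})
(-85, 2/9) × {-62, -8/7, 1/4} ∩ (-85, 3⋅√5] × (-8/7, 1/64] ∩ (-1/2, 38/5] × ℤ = ∅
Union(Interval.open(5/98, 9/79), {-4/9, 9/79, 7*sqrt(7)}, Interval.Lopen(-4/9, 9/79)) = Union({7*sqrt(7)}, Interval(-4/9, 9/79))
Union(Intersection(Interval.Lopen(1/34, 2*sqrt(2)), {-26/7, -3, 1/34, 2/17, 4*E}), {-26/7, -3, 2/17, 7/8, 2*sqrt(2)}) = {-26/7, -3, 2/17, 7/8, 2*sqrt(2)}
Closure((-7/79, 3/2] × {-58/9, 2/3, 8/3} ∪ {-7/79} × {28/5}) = ({-7/79} × {28/5}) ∪ ([-7/79, 3/2] × {-58/9, 2/3, 8/3})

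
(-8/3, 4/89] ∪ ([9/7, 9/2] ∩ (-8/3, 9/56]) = (-8/3, 4/89]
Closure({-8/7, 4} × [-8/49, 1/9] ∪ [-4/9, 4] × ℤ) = ([-4/9, 4] × ℤ) ∪ ({-8/7, 4} × [-8/49, 1/9])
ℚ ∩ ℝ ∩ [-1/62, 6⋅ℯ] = ℚ ∩ [-1/62, 6⋅ℯ]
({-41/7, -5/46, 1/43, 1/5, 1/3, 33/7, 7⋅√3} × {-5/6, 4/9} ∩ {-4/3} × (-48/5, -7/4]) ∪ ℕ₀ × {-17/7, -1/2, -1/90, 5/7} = ℕ₀ × {-17/7, -1/2, -1/90, 5/7}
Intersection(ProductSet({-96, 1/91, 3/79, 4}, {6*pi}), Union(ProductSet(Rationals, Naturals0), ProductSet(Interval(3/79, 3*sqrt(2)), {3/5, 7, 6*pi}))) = ProductSet({3/79, 4}, {6*pi})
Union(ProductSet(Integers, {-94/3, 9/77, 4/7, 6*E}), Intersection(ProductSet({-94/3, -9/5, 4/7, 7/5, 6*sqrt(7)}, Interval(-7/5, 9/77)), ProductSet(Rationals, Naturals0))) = Union(ProductSet({-94/3, -9/5, 4/7, 7/5}, Range(0, 1, 1)), ProductSet(Integers, {-94/3, 9/77, 4/7, 6*E}))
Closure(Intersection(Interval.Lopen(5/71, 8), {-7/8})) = EmptySet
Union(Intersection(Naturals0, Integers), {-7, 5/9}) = Union({-7, 5/9}, Naturals0)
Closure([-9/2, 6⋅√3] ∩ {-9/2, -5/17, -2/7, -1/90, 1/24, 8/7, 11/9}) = {-9/2, -5/17, -2/7, -1/90, 1/24, 8/7, 11/9}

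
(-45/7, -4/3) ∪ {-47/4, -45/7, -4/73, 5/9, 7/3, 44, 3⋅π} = {-47/4, -4/73, 5/9, 7/3, 44, 3⋅π} ∪ [-45/7, -4/3)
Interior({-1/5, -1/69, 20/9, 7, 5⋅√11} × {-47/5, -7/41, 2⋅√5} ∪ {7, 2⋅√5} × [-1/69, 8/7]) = ∅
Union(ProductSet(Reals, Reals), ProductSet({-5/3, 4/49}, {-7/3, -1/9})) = ProductSet(Reals, Reals)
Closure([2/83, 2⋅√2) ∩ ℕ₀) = {1, 2}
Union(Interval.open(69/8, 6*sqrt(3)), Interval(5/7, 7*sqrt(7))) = Interval(5/7, 7*sqrt(7))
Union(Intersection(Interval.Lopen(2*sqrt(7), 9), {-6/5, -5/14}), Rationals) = Rationals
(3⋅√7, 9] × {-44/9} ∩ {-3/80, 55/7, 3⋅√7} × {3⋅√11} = ∅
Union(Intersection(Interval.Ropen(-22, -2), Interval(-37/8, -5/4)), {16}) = Union({16}, Interval.Ropen(-37/8, -2))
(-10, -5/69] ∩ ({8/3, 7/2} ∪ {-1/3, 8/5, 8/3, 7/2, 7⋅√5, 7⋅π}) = {-1/3}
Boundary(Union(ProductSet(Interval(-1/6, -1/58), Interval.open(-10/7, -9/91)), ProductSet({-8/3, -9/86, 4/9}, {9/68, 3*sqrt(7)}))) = Union(ProductSet({-1/6, -1/58}, Interval(-10/7, -9/91)), ProductSet({-8/3, -9/86, 4/9}, {9/68, 3*sqrt(7)}), ProductSet(Interval(-1/6, -1/58), {-10/7, -9/91}))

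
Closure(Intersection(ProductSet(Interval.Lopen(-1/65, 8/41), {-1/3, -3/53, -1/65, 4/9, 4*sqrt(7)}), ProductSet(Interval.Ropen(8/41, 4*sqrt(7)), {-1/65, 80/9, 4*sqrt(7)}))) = ProductSet({8/41}, {-1/65, 4*sqrt(7)})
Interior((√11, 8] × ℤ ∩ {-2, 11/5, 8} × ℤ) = ∅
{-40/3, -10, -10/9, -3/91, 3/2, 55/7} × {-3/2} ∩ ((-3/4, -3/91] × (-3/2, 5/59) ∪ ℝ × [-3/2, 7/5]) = {-40/3, -10, -10/9, -3/91, 3/2, 55/7} × {-3/2}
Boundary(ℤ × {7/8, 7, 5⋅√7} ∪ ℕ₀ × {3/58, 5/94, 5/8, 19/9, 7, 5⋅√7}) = (ℤ × {7/8, 7, 5⋅√7}) ∪ (ℕ₀ × {3/58, 5/94, 5/8, 19/9, 7, 5⋅√7})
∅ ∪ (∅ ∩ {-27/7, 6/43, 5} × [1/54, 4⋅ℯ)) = ∅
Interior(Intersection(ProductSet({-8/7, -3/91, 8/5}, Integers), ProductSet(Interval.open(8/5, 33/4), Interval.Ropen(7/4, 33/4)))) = EmptySet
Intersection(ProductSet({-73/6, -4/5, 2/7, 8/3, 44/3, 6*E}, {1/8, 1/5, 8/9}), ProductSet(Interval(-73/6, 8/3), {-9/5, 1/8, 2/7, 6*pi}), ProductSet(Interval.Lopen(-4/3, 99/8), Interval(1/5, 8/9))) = EmptySet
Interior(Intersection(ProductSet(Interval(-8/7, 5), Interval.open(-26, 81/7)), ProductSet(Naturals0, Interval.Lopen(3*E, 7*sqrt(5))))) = EmptySet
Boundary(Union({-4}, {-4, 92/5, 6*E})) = {-4, 92/5, 6*E}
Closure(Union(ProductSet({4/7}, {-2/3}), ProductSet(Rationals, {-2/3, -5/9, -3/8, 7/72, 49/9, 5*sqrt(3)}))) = ProductSet(Reals, {-2/3, -5/9, -3/8, 7/72, 49/9, 5*sqrt(3)})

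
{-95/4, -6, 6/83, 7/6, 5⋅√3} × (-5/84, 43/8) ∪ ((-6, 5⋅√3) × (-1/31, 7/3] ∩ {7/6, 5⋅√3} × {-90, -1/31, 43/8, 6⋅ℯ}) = {-95/4, -6, 6/83, 7/6, 5⋅√3} × (-5/84, 43/8)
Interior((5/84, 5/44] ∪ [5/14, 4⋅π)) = (5/84, 5/44) ∪ (5/14, 4⋅π)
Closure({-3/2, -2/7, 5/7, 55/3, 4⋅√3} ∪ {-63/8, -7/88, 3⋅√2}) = {-63/8, -3/2, -2/7, -7/88, 5/7, 55/3, 3⋅√2, 4⋅√3}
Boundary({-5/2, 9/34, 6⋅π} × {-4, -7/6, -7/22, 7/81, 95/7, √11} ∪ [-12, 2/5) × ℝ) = ({-12, 2/5} × ℝ) ∪ ({6⋅π} × {-4, -7/6, -7/22, 7/81, 95/7, √11})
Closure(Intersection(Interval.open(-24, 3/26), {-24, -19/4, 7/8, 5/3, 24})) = {-19/4}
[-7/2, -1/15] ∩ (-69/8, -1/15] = [-7/2, -1/15]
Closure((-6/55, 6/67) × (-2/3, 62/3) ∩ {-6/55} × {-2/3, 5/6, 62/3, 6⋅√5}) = ∅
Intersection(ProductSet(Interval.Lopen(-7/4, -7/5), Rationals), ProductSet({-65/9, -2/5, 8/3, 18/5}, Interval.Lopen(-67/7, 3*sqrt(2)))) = EmptySet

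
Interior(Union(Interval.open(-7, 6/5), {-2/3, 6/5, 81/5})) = Interval.open(-7, 6/5)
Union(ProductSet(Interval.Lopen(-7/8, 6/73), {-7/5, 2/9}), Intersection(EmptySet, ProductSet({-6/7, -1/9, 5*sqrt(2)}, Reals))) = ProductSet(Interval.Lopen(-7/8, 6/73), {-7/5, 2/9})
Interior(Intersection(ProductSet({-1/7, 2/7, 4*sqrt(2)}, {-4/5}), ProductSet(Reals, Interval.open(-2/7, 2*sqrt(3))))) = EmptySet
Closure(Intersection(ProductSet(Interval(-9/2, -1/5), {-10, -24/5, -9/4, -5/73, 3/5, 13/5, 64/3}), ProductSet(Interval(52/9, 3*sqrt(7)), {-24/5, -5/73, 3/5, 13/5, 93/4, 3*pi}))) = EmptySet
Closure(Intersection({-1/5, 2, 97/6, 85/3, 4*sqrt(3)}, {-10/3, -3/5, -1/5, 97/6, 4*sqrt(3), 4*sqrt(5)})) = {-1/5, 97/6, 4*sqrt(3)}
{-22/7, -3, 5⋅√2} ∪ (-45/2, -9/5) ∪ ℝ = (-∞, ∞)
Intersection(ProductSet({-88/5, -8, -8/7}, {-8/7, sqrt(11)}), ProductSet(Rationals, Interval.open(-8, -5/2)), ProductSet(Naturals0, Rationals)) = EmptySet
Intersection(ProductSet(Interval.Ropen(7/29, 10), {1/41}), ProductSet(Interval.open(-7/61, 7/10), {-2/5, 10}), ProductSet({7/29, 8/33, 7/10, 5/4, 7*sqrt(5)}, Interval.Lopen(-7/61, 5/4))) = EmptySet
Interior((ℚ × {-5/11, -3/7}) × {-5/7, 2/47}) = ∅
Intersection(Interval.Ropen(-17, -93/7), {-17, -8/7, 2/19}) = {-17}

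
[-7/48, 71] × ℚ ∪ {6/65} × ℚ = [-7/48, 71] × ℚ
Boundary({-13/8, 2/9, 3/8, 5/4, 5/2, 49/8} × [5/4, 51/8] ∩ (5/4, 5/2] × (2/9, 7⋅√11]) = {5/2} × [5/4, 51/8]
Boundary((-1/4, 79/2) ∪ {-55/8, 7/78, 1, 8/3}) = {-55/8, -1/4, 79/2}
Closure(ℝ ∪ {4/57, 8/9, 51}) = ℝ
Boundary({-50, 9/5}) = {-50, 9/5}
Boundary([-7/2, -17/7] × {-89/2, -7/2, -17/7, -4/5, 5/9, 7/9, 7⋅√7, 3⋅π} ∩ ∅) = ∅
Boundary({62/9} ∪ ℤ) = ℤ ∪ {62/9}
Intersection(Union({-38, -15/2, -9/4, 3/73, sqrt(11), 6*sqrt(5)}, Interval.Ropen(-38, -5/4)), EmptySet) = EmptySet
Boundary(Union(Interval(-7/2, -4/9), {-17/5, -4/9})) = {-7/2, -4/9}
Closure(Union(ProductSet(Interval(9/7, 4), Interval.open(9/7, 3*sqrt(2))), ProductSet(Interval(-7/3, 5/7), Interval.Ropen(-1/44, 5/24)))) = Union(ProductSet(Interval(-7/3, 5/7), Interval(-1/44, 5/24)), ProductSet(Interval(9/7, 4), Interval(9/7, 3*sqrt(2))))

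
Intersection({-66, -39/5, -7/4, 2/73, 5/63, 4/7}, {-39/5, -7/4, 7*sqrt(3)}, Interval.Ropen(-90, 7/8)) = {-39/5, -7/4}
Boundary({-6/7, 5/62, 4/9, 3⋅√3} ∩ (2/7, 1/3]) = ∅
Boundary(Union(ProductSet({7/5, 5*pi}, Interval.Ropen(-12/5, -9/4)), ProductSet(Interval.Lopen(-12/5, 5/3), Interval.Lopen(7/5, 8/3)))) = Union(ProductSet({-12/5, 5/3}, Interval(7/5, 8/3)), ProductSet({7/5, 5*pi}, Interval(-12/5, -9/4)), ProductSet(Interval(-12/5, 5/3), {7/5, 8/3}))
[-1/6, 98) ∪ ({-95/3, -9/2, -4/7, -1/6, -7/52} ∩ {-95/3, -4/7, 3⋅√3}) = {-95/3, -4/7} ∪ [-1/6, 98)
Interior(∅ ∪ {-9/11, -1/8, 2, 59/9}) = ∅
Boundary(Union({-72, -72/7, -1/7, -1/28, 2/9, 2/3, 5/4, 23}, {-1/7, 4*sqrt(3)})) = {-72, -72/7, -1/7, -1/28, 2/9, 2/3, 5/4, 23, 4*sqrt(3)}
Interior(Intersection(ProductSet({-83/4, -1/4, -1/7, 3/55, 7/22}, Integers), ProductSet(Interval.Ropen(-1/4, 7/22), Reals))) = EmptySet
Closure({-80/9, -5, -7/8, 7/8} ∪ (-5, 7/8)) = {-80/9} ∪ [-5, 7/8]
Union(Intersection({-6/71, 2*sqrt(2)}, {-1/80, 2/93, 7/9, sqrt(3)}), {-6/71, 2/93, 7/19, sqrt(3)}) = {-6/71, 2/93, 7/19, sqrt(3)}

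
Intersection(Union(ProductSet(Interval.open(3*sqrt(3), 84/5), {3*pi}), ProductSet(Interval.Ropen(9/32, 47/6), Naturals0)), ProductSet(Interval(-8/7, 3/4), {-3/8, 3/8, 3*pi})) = EmptySet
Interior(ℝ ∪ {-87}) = ℝ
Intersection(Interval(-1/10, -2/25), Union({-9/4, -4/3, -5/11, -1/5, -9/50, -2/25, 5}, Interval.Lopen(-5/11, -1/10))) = {-1/10, -2/25}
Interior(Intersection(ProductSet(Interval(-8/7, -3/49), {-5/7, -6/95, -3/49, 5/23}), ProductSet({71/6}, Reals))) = EmptySet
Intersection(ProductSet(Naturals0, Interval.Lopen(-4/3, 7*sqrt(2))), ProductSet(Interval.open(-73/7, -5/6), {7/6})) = EmptySet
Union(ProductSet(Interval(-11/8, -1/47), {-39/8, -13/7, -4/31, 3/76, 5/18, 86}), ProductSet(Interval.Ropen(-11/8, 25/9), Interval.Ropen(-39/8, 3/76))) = Union(ProductSet(Interval(-11/8, -1/47), {-39/8, -13/7, -4/31, 3/76, 5/18, 86}), ProductSet(Interval.Ropen(-11/8, 25/9), Interval.Ropen(-39/8, 3/76)))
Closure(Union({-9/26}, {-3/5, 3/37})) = {-3/5, -9/26, 3/37}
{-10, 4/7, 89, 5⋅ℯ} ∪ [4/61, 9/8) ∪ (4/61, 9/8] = {-10, 89, 5⋅ℯ} ∪ [4/61, 9/8]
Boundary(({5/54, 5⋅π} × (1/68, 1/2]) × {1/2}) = ({5/54, 5⋅π} × [1/68, 1/2]) × {1/2}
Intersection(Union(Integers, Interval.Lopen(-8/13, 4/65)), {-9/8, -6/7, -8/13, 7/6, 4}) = {4}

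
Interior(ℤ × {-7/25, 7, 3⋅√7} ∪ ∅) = ∅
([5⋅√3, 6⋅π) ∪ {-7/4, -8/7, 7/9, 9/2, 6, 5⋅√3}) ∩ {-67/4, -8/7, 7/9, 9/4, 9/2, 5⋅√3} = {-8/7, 7/9, 9/2, 5⋅√3}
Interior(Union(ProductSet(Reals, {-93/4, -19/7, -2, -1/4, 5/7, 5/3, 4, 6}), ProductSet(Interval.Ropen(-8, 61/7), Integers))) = EmptySet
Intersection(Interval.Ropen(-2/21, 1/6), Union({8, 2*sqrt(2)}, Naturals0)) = Range(0, 1, 1)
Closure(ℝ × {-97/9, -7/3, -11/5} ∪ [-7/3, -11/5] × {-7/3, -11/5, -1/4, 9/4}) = (ℝ × {-97/9, -7/3, -11/5}) ∪ ([-7/3, -11/5] × {-7/3, -11/5, -1/4, 9/4})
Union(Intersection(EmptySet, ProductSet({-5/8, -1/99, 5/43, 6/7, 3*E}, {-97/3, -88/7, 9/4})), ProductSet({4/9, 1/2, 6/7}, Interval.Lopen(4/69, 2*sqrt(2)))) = ProductSet({4/9, 1/2, 6/7}, Interval.Lopen(4/69, 2*sqrt(2)))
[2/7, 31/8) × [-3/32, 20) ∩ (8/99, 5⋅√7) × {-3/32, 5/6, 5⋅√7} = [2/7, 31/8) × {-3/32, 5/6, 5⋅√7}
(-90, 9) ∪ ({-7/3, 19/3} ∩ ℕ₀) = (-90, 9)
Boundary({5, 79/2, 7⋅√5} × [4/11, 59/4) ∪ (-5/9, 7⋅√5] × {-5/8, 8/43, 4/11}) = ({5, 79/2, 7⋅√5} × [4/11, 59/4]) ∪ ([-5/9, 7⋅√5] × {-5/8, 8/43, 4/11})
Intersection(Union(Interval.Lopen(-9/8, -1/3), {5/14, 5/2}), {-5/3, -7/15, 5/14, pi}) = {-7/15, 5/14}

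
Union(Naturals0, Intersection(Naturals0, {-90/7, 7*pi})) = Naturals0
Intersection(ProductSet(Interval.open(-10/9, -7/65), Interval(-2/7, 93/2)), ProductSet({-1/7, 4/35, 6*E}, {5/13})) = ProductSet({-1/7}, {5/13})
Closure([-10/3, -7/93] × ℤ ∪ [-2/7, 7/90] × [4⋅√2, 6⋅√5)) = ([-10/3, -7/93] × ℤ) ∪ ([-2/7, 7/90] × [4⋅√2, 6⋅√5])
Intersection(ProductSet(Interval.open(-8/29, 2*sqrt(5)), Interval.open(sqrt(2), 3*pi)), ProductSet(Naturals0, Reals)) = ProductSet(Range(0, 5, 1), Interval.open(sqrt(2), 3*pi))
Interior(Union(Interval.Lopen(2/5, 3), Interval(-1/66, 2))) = Interval.open(-1/66, 3)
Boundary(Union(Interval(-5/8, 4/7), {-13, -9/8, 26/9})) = {-13, -9/8, -5/8, 4/7, 26/9}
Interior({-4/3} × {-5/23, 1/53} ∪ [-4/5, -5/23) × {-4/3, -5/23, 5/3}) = ∅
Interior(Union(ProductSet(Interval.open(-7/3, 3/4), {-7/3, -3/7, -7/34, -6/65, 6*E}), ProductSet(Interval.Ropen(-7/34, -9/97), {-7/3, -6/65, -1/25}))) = EmptySet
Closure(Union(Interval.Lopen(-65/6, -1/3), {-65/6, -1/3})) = Interval(-65/6, -1/3)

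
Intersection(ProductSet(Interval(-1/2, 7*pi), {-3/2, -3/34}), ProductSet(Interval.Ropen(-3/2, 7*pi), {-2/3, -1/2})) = EmptySet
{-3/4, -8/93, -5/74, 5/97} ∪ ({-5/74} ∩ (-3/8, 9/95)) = {-3/4, -8/93, -5/74, 5/97}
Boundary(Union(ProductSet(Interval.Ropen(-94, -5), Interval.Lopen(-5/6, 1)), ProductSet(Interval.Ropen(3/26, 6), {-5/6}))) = Union(ProductSet({-94, -5}, Interval(-5/6, 1)), ProductSet(Interval(-94, -5), {-5/6, 1}), ProductSet(Interval(3/26, 6), {-5/6}))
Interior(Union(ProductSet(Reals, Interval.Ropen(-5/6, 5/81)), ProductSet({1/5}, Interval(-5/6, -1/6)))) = ProductSet(Reals, Interval.open(-5/6, 5/81))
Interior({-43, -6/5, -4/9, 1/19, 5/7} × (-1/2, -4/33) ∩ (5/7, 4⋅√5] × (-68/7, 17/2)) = ∅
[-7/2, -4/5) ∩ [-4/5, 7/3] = ∅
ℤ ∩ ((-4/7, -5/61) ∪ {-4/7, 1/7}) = ∅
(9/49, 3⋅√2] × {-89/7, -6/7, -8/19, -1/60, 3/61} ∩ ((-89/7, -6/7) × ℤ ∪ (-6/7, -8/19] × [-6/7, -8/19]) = ∅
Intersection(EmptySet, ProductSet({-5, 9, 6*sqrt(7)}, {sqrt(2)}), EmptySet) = EmptySet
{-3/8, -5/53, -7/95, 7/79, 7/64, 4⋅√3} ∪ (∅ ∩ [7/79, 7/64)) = {-3/8, -5/53, -7/95, 7/79, 7/64, 4⋅√3}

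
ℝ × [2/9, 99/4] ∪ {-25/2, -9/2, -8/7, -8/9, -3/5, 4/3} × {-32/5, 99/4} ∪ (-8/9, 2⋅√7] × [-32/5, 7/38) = (ℝ × [2/9, 99/4]) ∪ ({-25/2, -9/2, -8/7, -8/9, -3/5, 4/3} × {-32/5, 99/4}) ∪ ((-8/9, 2⋅√7] × [-32/5, 7/38))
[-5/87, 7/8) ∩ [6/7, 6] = [6/7, 7/8)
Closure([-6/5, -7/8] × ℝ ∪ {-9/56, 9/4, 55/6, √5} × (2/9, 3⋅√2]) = ([-6/5, -7/8] × ℝ) ∪ ({-9/56, 9/4, 55/6, √5} × [2/9, 3⋅√2])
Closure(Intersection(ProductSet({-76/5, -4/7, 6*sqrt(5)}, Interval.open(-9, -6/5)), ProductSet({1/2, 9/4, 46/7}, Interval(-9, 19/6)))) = EmptySet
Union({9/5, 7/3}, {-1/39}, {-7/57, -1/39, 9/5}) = {-7/57, -1/39, 9/5, 7/3}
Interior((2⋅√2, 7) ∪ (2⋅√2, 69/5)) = (2⋅√2, 69/5)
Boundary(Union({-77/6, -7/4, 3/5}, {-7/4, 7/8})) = {-77/6, -7/4, 3/5, 7/8}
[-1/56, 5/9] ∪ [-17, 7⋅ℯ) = [-17, 7⋅ℯ)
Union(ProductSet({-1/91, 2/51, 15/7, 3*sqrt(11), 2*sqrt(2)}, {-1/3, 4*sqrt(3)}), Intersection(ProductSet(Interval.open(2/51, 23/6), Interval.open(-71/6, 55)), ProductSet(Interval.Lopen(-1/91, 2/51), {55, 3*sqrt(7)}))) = ProductSet({-1/91, 2/51, 15/7, 3*sqrt(11), 2*sqrt(2)}, {-1/3, 4*sqrt(3)})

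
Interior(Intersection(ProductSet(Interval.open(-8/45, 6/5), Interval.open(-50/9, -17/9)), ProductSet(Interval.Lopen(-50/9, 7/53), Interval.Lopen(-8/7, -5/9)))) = EmptySet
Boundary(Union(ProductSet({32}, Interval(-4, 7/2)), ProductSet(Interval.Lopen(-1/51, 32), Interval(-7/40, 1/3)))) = Union(ProductSet({32}, Interval(-4, 7/2)), ProductSet({-1/51, 32}, Interval(-7/40, 1/3)), ProductSet(Interval(-1/51, 32), {-7/40, 1/3}))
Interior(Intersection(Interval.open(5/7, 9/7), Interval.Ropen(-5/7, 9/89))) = EmptySet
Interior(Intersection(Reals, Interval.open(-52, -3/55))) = Interval.open(-52, -3/55)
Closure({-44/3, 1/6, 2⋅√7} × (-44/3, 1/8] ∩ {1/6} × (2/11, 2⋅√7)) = ∅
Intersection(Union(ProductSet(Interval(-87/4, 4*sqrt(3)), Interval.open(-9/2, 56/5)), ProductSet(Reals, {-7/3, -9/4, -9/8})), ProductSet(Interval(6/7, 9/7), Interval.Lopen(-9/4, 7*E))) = ProductSet(Interval(6/7, 9/7), Interval.open(-9/4, 56/5))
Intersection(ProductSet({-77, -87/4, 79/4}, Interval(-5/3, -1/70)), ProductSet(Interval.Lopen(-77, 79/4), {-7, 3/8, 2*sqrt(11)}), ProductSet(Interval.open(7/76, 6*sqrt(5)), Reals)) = EmptySet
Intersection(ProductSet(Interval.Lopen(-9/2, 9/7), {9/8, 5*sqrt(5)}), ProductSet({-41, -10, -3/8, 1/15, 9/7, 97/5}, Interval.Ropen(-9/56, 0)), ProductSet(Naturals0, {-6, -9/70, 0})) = EmptySet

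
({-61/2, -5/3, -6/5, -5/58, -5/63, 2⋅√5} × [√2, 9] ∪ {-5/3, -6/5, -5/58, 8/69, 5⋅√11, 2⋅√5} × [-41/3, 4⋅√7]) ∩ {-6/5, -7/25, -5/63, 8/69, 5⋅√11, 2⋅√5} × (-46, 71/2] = ({-6/5, -5/63, 2⋅√5} × [√2, 9]) ∪ ({-6/5, 8/69, 5⋅√11, 2⋅√5} × [-41/3, 4⋅√7])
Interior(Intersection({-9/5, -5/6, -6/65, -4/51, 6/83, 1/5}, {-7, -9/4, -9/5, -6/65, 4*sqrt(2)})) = EmptySet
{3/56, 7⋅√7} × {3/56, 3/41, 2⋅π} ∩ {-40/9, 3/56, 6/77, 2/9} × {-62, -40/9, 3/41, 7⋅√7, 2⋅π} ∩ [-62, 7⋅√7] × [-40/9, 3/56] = ∅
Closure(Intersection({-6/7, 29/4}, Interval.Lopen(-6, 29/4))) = {-6/7, 29/4}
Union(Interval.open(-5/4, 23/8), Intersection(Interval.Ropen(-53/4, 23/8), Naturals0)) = Union(Interval.open(-5/4, 23/8), Range(0, 3, 1))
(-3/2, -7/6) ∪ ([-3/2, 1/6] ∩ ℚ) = [-3/2, -7/6] ∪ (ℚ ∩ [-3/2, 1/6])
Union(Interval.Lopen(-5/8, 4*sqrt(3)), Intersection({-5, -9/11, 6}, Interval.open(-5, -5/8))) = Union({-9/11}, Interval.Lopen(-5/8, 4*sqrt(3)))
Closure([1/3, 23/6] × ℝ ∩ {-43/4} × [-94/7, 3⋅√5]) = ∅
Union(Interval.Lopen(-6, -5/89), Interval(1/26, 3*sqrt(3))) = Union(Interval.Lopen(-6, -5/89), Interval(1/26, 3*sqrt(3)))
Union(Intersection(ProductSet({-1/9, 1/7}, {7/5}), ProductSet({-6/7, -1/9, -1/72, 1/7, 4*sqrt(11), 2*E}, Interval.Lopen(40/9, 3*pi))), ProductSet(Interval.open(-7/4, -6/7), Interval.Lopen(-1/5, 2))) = ProductSet(Interval.open(-7/4, -6/7), Interval.Lopen(-1/5, 2))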